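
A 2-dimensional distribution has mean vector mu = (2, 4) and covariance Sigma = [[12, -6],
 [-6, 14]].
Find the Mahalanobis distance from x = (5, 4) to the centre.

Step 1 — centre the observation: (x - mu) = (3, 0).

Step 2 — invert Sigma. det(Sigma) = 12·14 - (-6)² = 132.
  Sigma^{-1} = (1/det) · [[d, -b], [-b, a]] = [[0.1061, 0.0455],
 [0.0455, 0.0909]].

Step 3 — form the quadratic (x - mu)^T · Sigma^{-1} · (x - mu):
  Sigma^{-1} · (x - mu) = (0.3182, 0.1364).
  (x - mu)^T · [Sigma^{-1} · (x - mu)] = (3)·(0.3182) + (0)·(0.1364) = 0.9545.

Step 4 — take square root: d = √(0.9545) ≈ 0.977.

d(x, mu) = √(0.9545) ≈ 0.977


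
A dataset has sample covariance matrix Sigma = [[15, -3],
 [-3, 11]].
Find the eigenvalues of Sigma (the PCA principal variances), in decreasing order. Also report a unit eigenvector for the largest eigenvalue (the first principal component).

Step 1 — characteristic polynomial of 2×2 Sigma:
  det(Sigma - λI) = λ² - trace · λ + det = 0.
  trace = 15 + 11 = 26, det = 15·11 - (-3)² = 156.
Step 2 — discriminant:
  Δ = trace² - 4·det = 676 - 624 = 52.
Step 3 — eigenvalues:
  λ = (trace ± √Δ)/2 = (26 ± 7.2111)/2,
  λ_1 = 16.6056,  λ_2 = 9.3944.

Step 4 — unit eigenvector for λ_1: solve (Sigma - λ_1 I)v = 0. First row:
  (15 - 16.6056)·v_x + (-3)·v_y = 0, i.e. (-1.6056)·v_x + (-3)·v_y = 0,
  so v ∝ (b, λ_1 - a) = (-3, 1.6056); multiply by -1 so the first entry is positive: u = (3, -1.6056).
  ||u|| = √((3)² + (-1.6056)²) = √(11.5778) ≈ 3.4026,
  v_1 = u/||u|| ≈ (0.8817, -0.4719) (||v_1|| = 1).

λ_1 = 16.6056,  λ_2 = 9.3944;  v_1 ≈ (0.8817, -0.4719)


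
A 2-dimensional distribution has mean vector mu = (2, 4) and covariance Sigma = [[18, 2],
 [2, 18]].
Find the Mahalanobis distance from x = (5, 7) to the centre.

Step 1 — centre the observation: (x - mu) = (3, 3).

Step 2 — invert Sigma. det(Sigma) = 18·18 - (2)² = 320.
  Sigma^{-1} = (1/det) · [[d, -b], [-b, a]] = [[0.0562, -0.0062],
 [-0.0062, 0.0562]].

Step 3 — form the quadratic (x - mu)^T · Sigma^{-1} · (x - mu):
  Sigma^{-1} · (x - mu) = (0.15, 0.15).
  (x - mu)^T · [Sigma^{-1} · (x - mu)] = (3)·(0.15) + (3)·(0.15) = 0.9.

Step 4 — take square root: d = √(0.9) ≈ 0.9487.

d(x, mu) = √(0.9) ≈ 0.9487


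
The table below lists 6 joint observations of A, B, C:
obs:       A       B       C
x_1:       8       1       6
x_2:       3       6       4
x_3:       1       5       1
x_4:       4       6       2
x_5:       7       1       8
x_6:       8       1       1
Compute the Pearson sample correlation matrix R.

Step 1 — column means:
  mean(A) = (8 + 3 + 1 + 4 + 7 + 8) / 6 = 31/6 = 5.1667
  mean(B) = (1 + 6 + 5 + 6 + 1 + 1) / 6 = 20/6 = 3.3333
  mean(C) = (6 + 4 + 1 + 2 + 8 + 1) / 6 = 22/6 = 3.6667

Step 2 — sample variances and covariances s[i,j] = (1/(n-1)) · Σ_k (x_{k,i} - mean_i) · (x_{k,j} - mean_j), with n-1 = 5:
  s[A,A] = ((2.8333)·(2.8333) + (-2.1667)·(-2.1667) + (-4.1667)·(-4.1667) + (-1.1667)·(-1.1667) + (1.8333)·(1.8333) + (2.8333)·(2.8333)) / 5 = 42.8333/5 = 8.5667
  s[A,B] = ((2.8333)·(-2.3333) + (-2.1667)·(2.6667) + (-4.1667)·(1.6667) + (-1.1667)·(2.6667) + (1.8333)·(-2.3333) + (2.8333)·(-2.3333)) / 5 = -33.3333/5 = -6.6667
  s[A,C] = ((2.8333)·(2.3333) + (-2.1667)·(0.3333) + (-4.1667)·(-2.6667) + (-1.1667)·(-1.6667) + (1.8333)·(4.3333) + (2.8333)·(-2.6667)) / 5 = 19.3333/5 = 3.8667
  s[B,B] = ((-2.3333)·(-2.3333) + (2.6667)·(2.6667) + (1.6667)·(1.6667) + (2.6667)·(2.6667) + (-2.3333)·(-2.3333) + (-2.3333)·(-2.3333)) / 5 = 33.3333/5 = 6.6667
  s[B,C] = ((-2.3333)·(2.3333) + (2.6667)·(0.3333) + (1.6667)·(-2.6667) + (2.6667)·(-1.6667) + (-2.3333)·(4.3333) + (-2.3333)·(-2.6667)) / 5 = -17.3333/5 = -3.4667
  s[C,C] = ((2.3333)·(2.3333) + (0.3333)·(0.3333) + (-2.6667)·(-2.6667) + (-1.6667)·(-1.6667) + (4.3333)·(4.3333) + (-2.6667)·(-2.6667)) / 5 = 41.3333/5 = 8.2667
  Sample standard deviations s_i = √(s[i,i]):
  s(A) = √(8.5667) = 2.9269
  s(B) = √(6.6667) = 2.582
  s(C) = √(8.2667) = 2.8752

Step 3 — r_{ij} = s_{ij} / (s_i · s_j):
  r[A,A] = 1 (diagonal).
  r[A,B] = -6.6667 / (2.9269 · 2.582) = -6.6667 / 7.5572 = -0.8822
  r[A,C] = 3.8667 / (2.9269 · 2.8752) = 3.8667 / 8.4153 = 0.4595
  r[B,B] = 1 (diagonal).
  r[B,C] = -3.4667 / (2.582 · 2.8752) = -3.4667 / 7.4237 = -0.467
  r[C,C] = 1 (diagonal).

R is symmetric with unit diagonal. Assembling:

R = [[1, -0.8822, 0.4595],
 [-0.8822, 1, -0.467],
 [0.4595, -0.467, 1]]


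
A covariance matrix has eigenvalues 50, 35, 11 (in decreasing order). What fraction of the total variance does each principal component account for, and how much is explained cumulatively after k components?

Step 1 — total variance = trace(Sigma) = Σ λ_i = 50 + 35 + 11 = 96.

Step 2 — fraction explained by component i = λ_i / Σ λ:
  PC1: 50/96 = 0.5208
  PC2: 35/96 = 0.3646
  PC3: 11/96 = 0.1146

Step 3 — cumulative fraction after k components = (λ_1 + ... + λ_k) / Σ λ:
  k = 1: 50/96 = 0.5208
  k = 2: (50 + 35)/96 = 85/96 = 0.8854
  k = 3: (50 + 35 + 11)/96 = 96/96 = 1

Summary (fraction, with percent):

explained: PC1 0.5208 (52.08%), PC2 0.3646 (36.46%), PC3 0.1146 (11.46%);  cumulative: 0.5208, 0.8854, 1


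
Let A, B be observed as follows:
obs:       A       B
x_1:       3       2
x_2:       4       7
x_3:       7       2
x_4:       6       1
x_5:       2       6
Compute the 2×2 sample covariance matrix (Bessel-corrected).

Step 1 — column means:
  mean(A) = (3 + 4 + 7 + 6 + 2) / 5 = 22/5 = 4.4
  mean(B) = (2 + 7 + 2 + 1 + 6) / 5 = 18/5 = 3.6

Step 2 — sample covariance S[i,j] = (1/(n-1)) · Σ_k (x_{k,i} - mean_i) · (x_{k,j} - mean_j), with n-1 = 4.
  S[A,A] = ((-1.4)·(-1.4) + (-0.4)·(-0.4) + (2.6)·(2.6) + (1.6)·(1.6) + (-2.4)·(-2.4)) / 4 = 17.2/4 = 4.3
  S[A,B] = ((-1.4)·(-1.6) + (-0.4)·(3.4) + (2.6)·(-1.6) + (1.6)·(-2.6) + (-2.4)·(2.4)) / 4 = -13.2/4 = -3.3
  S[B,B] = ((-1.6)·(-1.6) + (3.4)·(3.4) + (-1.6)·(-1.6) + (-2.6)·(-2.6) + (2.4)·(2.4)) / 4 = 29.2/4 = 7.3

S is symmetric (S[j,i] = S[i,j]). Assembling:

S = [[4.3, -3.3],
 [-3.3, 7.3]]


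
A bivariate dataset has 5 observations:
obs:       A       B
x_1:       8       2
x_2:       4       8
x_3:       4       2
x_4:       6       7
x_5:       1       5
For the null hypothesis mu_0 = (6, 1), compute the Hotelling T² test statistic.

Step 1 — sample mean vector:
  mean(A) = (8 + 4 + 4 + 6 + 1) / 5 = 23/5 = 4.6
  mean(B) = (2 + 8 + 2 + 7 + 5) / 5 = 24/5 = 4.8
  x̄ = (4.6, 4.8),  deviation x̄ - mu_0 = (4.6, 4.8) - (6, 1) = (-1.4, 3.8).

Step 2 — sample covariance matrix, S[i,j] = (1/(n-1)) · Σ_k (x_{k,i} - mean_i) · (x_{k,j} - mean_j), divisor n-1 = 4:
  S[A,A] = ((3.4)·(3.4) + (-0.6)·(-0.6) + (-0.6)·(-0.6) + (1.4)·(1.4) + (-3.6)·(-3.6)) / 4 = 27.2/4 = 6.8
  S[A,B] = ((3.4)·(-2.8) + (-0.6)·(3.2) + (-0.6)·(-2.8) + (1.4)·(2.2) + (-3.6)·(0.2)) / 4 = -7.4/4 = -1.85
  S[B,B] = ((-2.8)·(-2.8) + (3.2)·(3.2) + (-2.8)·(-2.8) + (2.2)·(2.2) + (0.2)·(0.2)) / 4 = 30.8/4 = 7.7
  S = [[6.8, -1.85],
 [-1.85, 7.7]].

Step 3 — invert S. det(S) = 6.8·7.7 - (-1.85)² = 48.9375.
  S^{-1} = (1/det) · [[d, -b], [-b, a]] = [[0.1573, 0.0378],
 [0.0378, 0.139]].

Step 4 — quadratic form (x̄ - mu_0)^T · S^{-1} · (x̄ - mu_0):
  S^{-1} · (x̄ - mu_0) = (-0.0766, 0.4751),
  (x̄ - mu_0)^T · [...] = (-1.4)·(-0.0766) + (3.8)·(0.4751) = 1.9126.

Step 5 — scale by n: T² = 5 · 1.9126 = 9.5632.

T² ≈ 9.5632


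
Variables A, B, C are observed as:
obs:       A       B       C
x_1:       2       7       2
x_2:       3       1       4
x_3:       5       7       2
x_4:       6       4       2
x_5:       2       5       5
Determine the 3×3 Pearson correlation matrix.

Step 1 — column means:
  mean(A) = (2 + 3 + 5 + 6 + 2) / 5 = 18/5 = 3.6
  mean(B) = (7 + 1 + 7 + 4 + 5) / 5 = 24/5 = 4.8
  mean(C) = (2 + 4 + 2 + 2 + 5) / 5 = 15/5 = 3

Step 2 — sample variances and covariances s[i,j] = (1/(n-1)) · Σ_k (x_{k,i} - mean_i) · (x_{k,j} - mean_j), with n-1 = 4:
  s[A,A] = ((-1.6)·(-1.6) + (-0.6)·(-0.6) + (1.4)·(1.4) + (2.4)·(2.4) + (-1.6)·(-1.6)) / 4 = 13.2/4 = 3.3
  s[A,B] = ((-1.6)·(2.2) + (-0.6)·(-3.8) + (1.4)·(2.2) + (2.4)·(-0.8) + (-1.6)·(0.2)) / 4 = -0.4/4 = -0.1
  s[A,C] = ((-1.6)·(-1) + (-0.6)·(1) + (1.4)·(-1) + (2.4)·(-1) + (-1.6)·(2)) / 4 = -6/4 = -1.5
  s[B,B] = ((2.2)·(2.2) + (-3.8)·(-3.8) + (2.2)·(2.2) + (-0.8)·(-0.8) + (0.2)·(0.2)) / 4 = 24.8/4 = 6.2
  s[B,C] = ((2.2)·(-1) + (-3.8)·(1) + (2.2)·(-1) + (-0.8)·(-1) + (0.2)·(2)) / 4 = -7/4 = -1.75
  s[C,C] = ((-1)·(-1) + (1)·(1) + (-1)·(-1) + (-1)·(-1) + (2)·(2)) / 4 = 8/4 = 2
  Sample standard deviations s_i = √(s[i,i]):
  s(A) = √(3.3) = 1.8166
  s(B) = √(6.2) = 2.49
  s(C) = √(2) = 1.4142

Step 3 — r_{ij} = s_{ij} / (s_i · s_j):
  r[A,A] = 1 (diagonal).
  r[A,B] = -0.1 / (1.8166 · 2.49) = -0.1 / 4.5233 = -0.0221
  r[A,C] = -1.5 / (1.8166 · 1.4142) = -1.5 / 2.569 = -0.5839
  r[B,B] = 1 (diagonal).
  r[B,C] = -1.75 / (2.49 · 1.4142) = -1.75 / 3.5214 = -0.497
  r[C,C] = 1 (diagonal).

R is symmetric with unit diagonal. Assembling:

R = [[1, -0.0221, -0.5839],
 [-0.0221, 1, -0.497],
 [-0.5839, -0.497, 1]]


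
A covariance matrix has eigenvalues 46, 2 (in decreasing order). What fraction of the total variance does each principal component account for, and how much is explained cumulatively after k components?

Step 1 — total variance = trace(Sigma) = Σ λ_i = 46 + 2 = 48.

Step 2 — fraction explained by component i = λ_i / Σ λ:
  PC1: 46/48 = 0.9583
  PC2: 2/48 = 0.0417

Step 3 — cumulative fraction after k components = (λ_1 + ... + λ_k) / Σ λ:
  k = 1: 46/48 = 0.9583
  k = 2: (46 + 2)/48 = 48/48 = 1

Summary (fraction, with percent):

explained: PC1 0.9583 (95.83%), PC2 0.0417 (4.17%);  cumulative: 0.9583, 1


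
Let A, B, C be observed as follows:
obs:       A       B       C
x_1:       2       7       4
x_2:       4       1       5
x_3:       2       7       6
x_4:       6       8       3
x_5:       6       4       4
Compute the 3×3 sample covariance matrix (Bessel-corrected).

Step 1 — column means:
  mean(A) = (2 + 4 + 2 + 6 + 6) / 5 = 20/5 = 4
  mean(B) = (7 + 1 + 7 + 8 + 4) / 5 = 27/5 = 5.4
  mean(C) = (4 + 5 + 6 + 3 + 4) / 5 = 22/5 = 4.4

Step 2 — sample covariance S[i,j] = (1/(n-1)) · Σ_k (x_{k,i} - mean_i) · (x_{k,j} - mean_j), with n-1 = 4.
  S[A,A] = ((-2)·(-2) + (0)·(0) + (-2)·(-2) + (2)·(2) + (2)·(2)) / 4 = 16/4 = 4
  S[A,B] = ((-2)·(1.6) + (0)·(-4.4) + (-2)·(1.6) + (2)·(2.6) + (2)·(-1.4)) / 4 = -4/4 = -1
  S[A,C] = ((-2)·(-0.4) + (0)·(0.6) + (-2)·(1.6) + (2)·(-1.4) + (2)·(-0.4)) / 4 = -6/4 = -1.5
  S[B,B] = ((1.6)·(1.6) + (-4.4)·(-4.4) + (1.6)·(1.6) + (2.6)·(2.6) + (-1.4)·(-1.4)) / 4 = 33.2/4 = 8.3
  S[B,C] = ((1.6)·(-0.4) + (-4.4)·(0.6) + (1.6)·(1.6) + (2.6)·(-1.4) + (-1.4)·(-0.4)) / 4 = -3.8/4 = -0.95
  S[C,C] = ((-0.4)·(-0.4) + (0.6)·(0.6) + (1.6)·(1.6) + (-1.4)·(-1.4) + (-0.4)·(-0.4)) / 4 = 5.2/4 = 1.3

S is symmetric (S[j,i] = S[i,j]). Assembling:

S = [[4, -1, -1.5],
 [-1, 8.3, -0.95],
 [-1.5, -0.95, 1.3]]


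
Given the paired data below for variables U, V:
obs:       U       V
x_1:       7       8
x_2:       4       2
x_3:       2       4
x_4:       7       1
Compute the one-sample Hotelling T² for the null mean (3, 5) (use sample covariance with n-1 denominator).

Step 1 — sample mean vector:
  mean(U) = (7 + 4 + 2 + 7) / 4 = 20/4 = 5
  mean(V) = (8 + 2 + 4 + 1) / 4 = 15/4 = 3.75
  x̄ = (5, 3.75),  deviation x̄ - mu_0 = (5, 3.75) - (3, 5) = (2, -1.25).

Step 2 — sample covariance matrix, S[i,j] = (1/(n-1)) · Σ_k (x_{k,i} - mean_i) · (x_{k,j} - mean_j), divisor n-1 = 3:
  S[U,U] = ((2)·(2) + (-1)·(-1) + (-3)·(-3) + (2)·(2)) / 3 = 18/3 = 6
  S[U,V] = ((2)·(4.25) + (-1)·(-1.75) + (-3)·(0.25) + (2)·(-2.75)) / 3 = 4/3 = 1.3333
  S[V,V] = ((4.25)·(4.25) + (-1.75)·(-1.75) + (0.25)·(0.25) + (-2.75)·(-2.75)) / 3 = 28.75/3 = 9.5833
  S = [[6, 1.3333],
 [1.3333, 9.5833]].

Step 3 — invert S. det(S) = 6·9.5833 - (1.3333)² = 55.7222.
  S^{-1} = (1/det) · [[d, -b], [-b, a]] = [[0.172, -0.0239],
 [-0.0239, 0.1077]].

Step 4 — quadratic form (x̄ - mu_0)^T · S^{-1} · (x̄ - mu_0):
  S^{-1} · (x̄ - mu_0) = (0.3739, -0.1825),
  (x̄ - mu_0)^T · [...] = (2)·(0.3739) + (-1.25)·(-0.1825) = 0.9758.

Step 5 — scale by n: T² = 4 · 0.9758 = 3.9033.

T² ≈ 3.9033


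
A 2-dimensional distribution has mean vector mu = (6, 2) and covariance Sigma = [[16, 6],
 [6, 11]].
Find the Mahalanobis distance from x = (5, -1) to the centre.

Step 1 — centre the observation: (x - mu) = (-1, -3).

Step 2 — invert Sigma. det(Sigma) = 16·11 - (6)² = 140.
  Sigma^{-1} = (1/det) · [[d, -b], [-b, a]] = [[0.0786, -0.0429],
 [-0.0429, 0.1143]].

Step 3 — form the quadratic (x - mu)^T · Sigma^{-1} · (x - mu):
  Sigma^{-1} · (x - mu) = (0.05, -0.3).
  (x - mu)^T · [Sigma^{-1} · (x - mu)] = (-1)·(0.05) + (-3)·(-0.3) = 0.85.

Step 4 — take square root: d = √(0.85) ≈ 0.922.

d(x, mu) = √(0.85) ≈ 0.922


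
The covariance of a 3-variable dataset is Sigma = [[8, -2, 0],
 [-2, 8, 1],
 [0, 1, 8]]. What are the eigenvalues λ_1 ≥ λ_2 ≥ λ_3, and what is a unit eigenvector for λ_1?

Step 1 — characteristic polynomial p(λ) = det(λI - Sigma) = λ³ - tr·λ² + c_1·λ - det, where tr = trace, c_1 = sum of the principal 2×2 minors, det = det(Sigma):
  tr = 8 + 8 + 8 = 24,
  c_1 = (8·8 - (-2)²) + (8·8 - (0)²) + (8·8 - (1)²) = 60 + 64 + 63 = 187,
  det = 8·(8·8 - (1)²) - (-2)·((-2)·8 - (1)·(0)) + (0)·((-2)·(1) - 8·(0)) = 8·(63) - (-2)·(-16) + (0)·(-2) = 472.
  So p(λ) = λ³ - 24λ² + 187λ - 472.
Step 2 — look for an integer root (rational root theorem: any rational root is an integer divisor of 472). Testing λ = 8:
  p(8) = 512 - 1536 + 1496 - 472 = 0  ✓
  Dividing out (λ - 8): p(λ) = (λ - 8)(λ² - 16λ + 59).
Step 3 — remaining eigenvalues from the quadratic λ² - 16λ + 59 = 0:
  Δ = 16² - 4·59 = 256 - 236 = 20,  λ = (16 ± √20)/2 = (16 ± 4.4721)/2 ≈ 10.2361 or 5.7639.
  Sorted: λ_1 = 10.2361,  λ_2 = 8,  λ_3 = 5.7639  (check: sum = 24 = tr ✓).

Step 4 — unit eigenvector for λ_1 ≈ 10.2361: v spans the null space of (Sigma - λ_1 I), whose rows are
  r_1 = (-2.2361, -2, 0),  r_2 = (-2, -2.2361, 1),  r_3 = (0, 1, -2.2361).
  v is orthogonal to every row, so take v ∝ r_1 × r_2 = ((-2)·(1) - (0)·(-2.2361), (0)·(-2) - (-2.2361)·(1), (-2.2361)·(-2.2361) - (-2)·(-2)) ≈ (-2, 2.2361, 1).
  Rescale (multiply by -1 so the first nonzero entry is positive): u = (2, -2.2361, -1).
  ||u|| = √((2)² + (-2.2361)² + (-1)²) = √(10) ≈ 3.1623,  v_1 = u/||u|| ≈ (0.6325, -0.7071, -0.3162) (||v_1|| = 1).

λ_1 = 10.2361,  λ_2 = 8,  λ_3 = 5.7639;  v_1 ≈ (0.6325, -0.7071, -0.3162)


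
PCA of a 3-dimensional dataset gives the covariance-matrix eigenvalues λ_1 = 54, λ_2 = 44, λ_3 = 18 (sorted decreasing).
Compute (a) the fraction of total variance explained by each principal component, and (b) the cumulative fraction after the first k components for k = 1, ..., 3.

Step 1 — total variance = trace(Sigma) = Σ λ_i = 54 + 44 + 18 = 116.

Step 2 — fraction explained by component i = λ_i / Σ λ:
  PC1: 54/116 = 0.4655
  PC2: 44/116 = 0.3793
  PC3: 18/116 = 0.1552

Step 3 — cumulative fraction after k components = (λ_1 + ... + λ_k) / Σ λ:
  k = 1: 54/116 = 0.4655
  k = 2: (54 + 44)/116 = 98/116 = 0.8448
  k = 3: (54 + 44 + 18)/116 = 116/116 = 1

Summary (fraction, with percent):

explained: PC1 0.4655 (46.55%), PC2 0.3793 (37.93%), PC3 0.1552 (15.52%);  cumulative: 0.4655, 0.8448, 1


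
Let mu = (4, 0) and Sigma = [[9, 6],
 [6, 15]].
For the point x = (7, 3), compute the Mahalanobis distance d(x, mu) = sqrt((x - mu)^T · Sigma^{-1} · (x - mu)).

Step 1 — centre the observation: (x - mu) = (3, 3).

Step 2 — invert Sigma. det(Sigma) = 9·15 - (6)² = 99.
  Sigma^{-1} = (1/det) · [[d, -b], [-b, a]] = [[0.1515, -0.0606],
 [-0.0606, 0.0909]].

Step 3 — form the quadratic (x - mu)^T · Sigma^{-1} · (x - mu):
  Sigma^{-1} · (x - mu) = (0.2727, 0.0909).
  (x - mu)^T · [Sigma^{-1} · (x - mu)] = (3)·(0.2727) + (3)·(0.0909) = 1.0909.

Step 4 — take square root: d = √(1.0909) ≈ 1.0445.

d(x, mu) = √(1.0909) ≈ 1.0445


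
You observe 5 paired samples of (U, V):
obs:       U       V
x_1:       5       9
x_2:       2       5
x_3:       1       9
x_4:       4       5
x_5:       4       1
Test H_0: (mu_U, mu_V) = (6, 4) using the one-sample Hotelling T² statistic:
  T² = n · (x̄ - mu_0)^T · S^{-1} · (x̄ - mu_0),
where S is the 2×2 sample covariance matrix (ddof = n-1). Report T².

Step 1 — sample mean vector:
  mean(U) = (5 + 2 + 1 + 4 + 4) / 5 = 16/5 = 3.2
  mean(V) = (9 + 5 + 9 + 5 + 1) / 5 = 29/5 = 5.8
  x̄ = (3.2, 5.8),  deviation x̄ - mu_0 = (3.2, 5.8) - (6, 4) = (-2.8, 1.8).

Step 2 — sample covariance matrix, S[i,j] = (1/(n-1)) · Σ_k (x_{k,i} - mean_i) · (x_{k,j} - mean_j), divisor n-1 = 4:
  S[U,U] = ((1.8)·(1.8) + (-1.2)·(-1.2) + (-2.2)·(-2.2) + (0.8)·(0.8) + (0.8)·(0.8)) / 4 = 10.8/4 = 2.7
  S[U,V] = ((1.8)·(3.2) + (-1.2)·(-0.8) + (-2.2)·(3.2) + (0.8)·(-0.8) + (0.8)·(-4.8)) / 4 = -4.8/4 = -1.2
  S[V,V] = ((3.2)·(3.2) + (-0.8)·(-0.8) + (3.2)·(3.2) + (-0.8)·(-0.8) + (-4.8)·(-4.8)) / 4 = 44.8/4 = 11.2
  S = [[2.7, -1.2],
 [-1.2, 11.2]].

Step 3 — invert S. det(S) = 2.7·11.2 - (-1.2)² = 28.8.
  S^{-1} = (1/det) · [[d, -b], [-b, a]] = [[0.3889, 0.0417],
 [0.0417, 0.0937]].

Step 4 — quadratic form (x̄ - mu_0)^T · S^{-1} · (x̄ - mu_0):
  S^{-1} · (x̄ - mu_0) = (-1.0139, 0.0521),
  (x̄ - mu_0)^T · [...] = (-2.8)·(-1.0139) + (1.8)·(0.0521) = 2.9326.

Step 5 — scale by n: T² = 5 · 2.9326 = 14.6632.

T² ≈ 14.6632


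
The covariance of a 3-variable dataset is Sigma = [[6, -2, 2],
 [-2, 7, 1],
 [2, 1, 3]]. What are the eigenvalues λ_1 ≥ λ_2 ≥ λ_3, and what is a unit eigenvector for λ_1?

Step 1 — characteristic polynomial p(λ) = det(λI - Sigma) = λ³ - tr·λ² + c_1·λ - det, where tr = trace, c_1 = sum of the principal 2×2 minors, det = det(Sigma):
  tr = 6 + 7 + 3 = 16,
  c_1 = (6·7 - (-2)²) + (6·3 - (2)²) + (7·3 - (1)²) = 38 + 14 + 20 = 72,
  det = 6·(7·3 - (1)²) - (-2)·((-2)·3 - (1)·(2)) + (2)·((-2)·(1) - 7·(2)) = 6·(20) - (-2)·(-8) + (2)·(-16) = 72.
  So p(λ) = λ³ - 16λ² + 72λ - 72.
Step 2 — look for an integer root (rational root theorem: any rational root is an integer divisor of 72). Testing λ = 6:
  p(6) = 216 - 576 + 432 - 72 = 0  ✓
  Dividing out (λ - 6): p(λ) = (λ - 6)(λ² - 10λ + 12).
Step 3 — remaining eigenvalues from the quadratic λ² - 10λ + 12 = 0:
  Δ = 10² - 4·12 = 100 - 48 = 52,  λ = (10 ± √52)/2 = (10 ± 7.2111)/2 ≈ 8.6056 or 1.3944.
  Sorted: λ_1 = 8.6056,  λ_2 = 6,  λ_3 = 1.3944  (check: sum = 16 = tr ✓).

Step 4 — unit eigenvector for λ_1 ≈ 8.6056: v spans the null space of (Sigma - λ_1 I), whose rows are
  r_1 = (-2.6056, -2, 2),  r_2 = (-2, -1.6056, 1),  r_3 = (2, 1, -5.6056).
  v is orthogonal to every row, so take v ∝ r_1 × r_2 = ((-2)·(1) - (2)·(-1.6056), (2)·(-2) - (-2.6056)·(1), (-2.6056)·(-1.6056) - (-2)·(-2)) ≈ (1.2111, -1.3944, 0.1833).
  Let u = (1.2111, -1.3944, 0.1833).
  ||u|| = √((1.2111)² + (-1.3944)² + (0.1833)²) = √(3.4449) ≈ 1.856,  v_1 = u/||u|| ≈ (0.6525, -0.7513, 0.0988) (||v_1|| = 1).

λ_1 = 8.6056,  λ_2 = 6,  λ_3 = 1.3944;  v_1 ≈ (0.6525, -0.7513, 0.0988)


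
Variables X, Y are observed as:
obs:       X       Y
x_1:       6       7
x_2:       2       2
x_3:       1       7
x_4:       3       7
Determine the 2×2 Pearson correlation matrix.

Step 1 — column means:
  mean(X) = (6 + 2 + 1 + 3) / 4 = 12/4 = 3
  mean(Y) = (7 + 2 + 7 + 7) / 4 = 23/4 = 5.75

Step 2 — sample variances and covariances s[i,j] = (1/(n-1)) · Σ_k (x_{k,i} - mean_i) · (x_{k,j} - mean_j), with n-1 = 3:
  s[X,X] = ((3)·(3) + (-1)·(-1) + (-2)·(-2) + (0)·(0)) / 3 = 14/3 = 4.6667
  s[X,Y] = ((3)·(1.25) + (-1)·(-3.75) + (-2)·(1.25) + (0)·(1.25)) / 3 = 5/3 = 1.6667
  s[Y,Y] = ((1.25)·(1.25) + (-3.75)·(-3.75) + (1.25)·(1.25) + (1.25)·(1.25)) / 3 = 18.75/3 = 6.25
  Sample standard deviations s_i = √(s[i,i]):
  s(X) = √(4.6667) = 2.1602
  s(Y) = √(6.25) = 2.5

Step 3 — r_{ij} = s_{ij} / (s_i · s_j):
  r[X,X] = 1 (diagonal).
  r[X,Y] = 1.6667 / (2.1602 · 2.5) = 1.6667 / 5.4006 = 0.3086
  r[Y,Y] = 1 (diagonal).

R is symmetric with unit diagonal. Assembling:

R = [[1, 0.3086],
 [0.3086, 1]]


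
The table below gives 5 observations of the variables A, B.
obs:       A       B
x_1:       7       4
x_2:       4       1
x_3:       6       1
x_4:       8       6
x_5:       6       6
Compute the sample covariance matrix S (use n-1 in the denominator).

Step 1 — column means:
  mean(A) = (7 + 4 + 6 + 8 + 6) / 5 = 31/5 = 6.2
  mean(B) = (4 + 1 + 1 + 6 + 6) / 5 = 18/5 = 3.6

Step 2 — sample covariance S[i,j] = (1/(n-1)) · Σ_k (x_{k,i} - mean_i) · (x_{k,j} - mean_j), with n-1 = 4.
  S[A,A] = ((0.8)·(0.8) + (-2.2)·(-2.2) + (-0.2)·(-0.2) + (1.8)·(1.8) + (-0.2)·(-0.2)) / 4 = 8.8/4 = 2.2
  S[A,B] = ((0.8)·(0.4) + (-2.2)·(-2.6) + (-0.2)·(-2.6) + (1.8)·(2.4) + (-0.2)·(2.4)) / 4 = 10.4/4 = 2.6
  S[B,B] = ((0.4)·(0.4) + (-2.6)·(-2.6) + (-2.6)·(-2.6) + (2.4)·(2.4) + (2.4)·(2.4)) / 4 = 25.2/4 = 6.3

S is symmetric (S[j,i] = S[i,j]). Assembling:

S = [[2.2, 2.6],
 [2.6, 6.3]]


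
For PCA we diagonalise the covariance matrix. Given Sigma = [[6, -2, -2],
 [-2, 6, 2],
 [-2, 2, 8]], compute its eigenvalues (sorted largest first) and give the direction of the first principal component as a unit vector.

Step 1 — characteristic polynomial p(λ) = det(λI - Sigma) = λ³ - tr·λ² + c_1·λ - det, where tr = trace, c_1 = sum of the principal 2×2 minors, det = det(Sigma):
  tr = 6 + 6 + 8 = 20,
  c_1 = (6·6 - (-2)²) + (6·8 - (-2)²) + (6·8 - (2)²) = 32 + 44 + 44 = 120,
  det = 6·(6·8 - (2)²) - (-2)·((-2)·8 - (2)·(-2)) + (-2)·((-2)·(2) - 6·(-2)) = 6·(44) - (-2)·(-12) + (-2)·(8) = 224.
  So p(λ) = λ³ - 20λ² + 120λ - 224.
Step 2 — look for an integer root (rational root theorem: any rational root is an integer divisor of 224). Testing λ = 4:
  p(4) = 64 - 320 + 480 - 224 = 0  ✓
  Dividing out (λ - 4): p(λ) = (λ - 4)(λ² - 16λ + 56).
Step 3 — remaining eigenvalues from the quadratic λ² - 16λ + 56 = 0:
  Δ = 16² - 4·56 = 256 - 224 = 32,  λ = (16 ± √32)/2 = (16 ± 5.6569)/2 ≈ 10.8284 or 5.1716.
  Sorted: λ_1 = 10.8284,  λ_2 = 5.1716,  λ_3 = 4  (check: sum = 20 = tr ✓).

Step 4 — unit eigenvector for λ_1 ≈ 10.8284: v spans the null space of (Sigma - λ_1 I), whose rows are
  r_1 = (-4.8284, -2, -2),  r_2 = (-2, -4.8284, 2),  r_3 = (-2, 2, -2.8284).
  v is orthogonal to every row, so take v ∝ r_1 × r_2 = ((-2)·(2) - (-2)·(-4.8284), (-2)·(-2) - (-4.8284)·(2), (-4.8284)·(-4.8284) - (-2)·(-2)) ≈ (-13.6569, 13.6569, 19.3137).
  Rescale (multiply by -1 so the first nonzero entry is positive): u = (13.6569, -13.6569, -19.3137).
  ||u|| = √((13.6569)² + (-13.6569)² + (-19.3137)²) = √(746.0387) ≈ 27.3137,  v_1 = u/||u|| ≈ (0.5, -0.5, -0.7071) (||v_1|| = 1).

λ_1 = 10.8284,  λ_2 = 5.1716,  λ_3 = 4;  v_1 ≈ (0.5, -0.5, -0.7071)


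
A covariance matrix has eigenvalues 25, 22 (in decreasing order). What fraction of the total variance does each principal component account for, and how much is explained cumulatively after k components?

Step 1 — total variance = trace(Sigma) = Σ λ_i = 25 + 22 = 47.

Step 2 — fraction explained by component i = λ_i / Σ λ:
  PC1: 25/47 = 0.5319
  PC2: 22/47 = 0.4681

Step 3 — cumulative fraction after k components = (λ_1 + ... + λ_k) / Σ λ:
  k = 1: 25/47 = 0.5319
  k = 2: (25 + 22)/47 = 47/47 = 1

Summary (fraction, with percent):

explained: PC1 0.5319 (53.19%), PC2 0.4681 (46.81%);  cumulative: 0.5319, 1


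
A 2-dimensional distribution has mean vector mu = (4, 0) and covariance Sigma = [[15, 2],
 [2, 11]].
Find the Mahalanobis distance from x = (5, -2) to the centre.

Step 1 — centre the observation: (x - mu) = (1, -2).

Step 2 — invert Sigma. det(Sigma) = 15·11 - (2)² = 161.
  Sigma^{-1} = (1/det) · [[d, -b], [-b, a]] = [[0.0683, -0.0124],
 [-0.0124, 0.0932]].

Step 3 — form the quadratic (x - mu)^T · Sigma^{-1} · (x - mu):
  Sigma^{-1} · (x - mu) = (0.0932, -0.1988).
  (x - mu)^T · [Sigma^{-1} · (x - mu)] = (1)·(0.0932) + (-2)·(-0.1988) = 0.4907.

Step 4 — take square root: d = √(0.4907) ≈ 0.7005.

d(x, mu) = √(0.4907) ≈ 0.7005


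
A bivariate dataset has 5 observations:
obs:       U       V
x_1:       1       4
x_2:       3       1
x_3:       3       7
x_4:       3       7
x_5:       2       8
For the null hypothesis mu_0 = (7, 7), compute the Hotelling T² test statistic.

Step 1 — sample mean vector:
  mean(U) = (1 + 3 + 3 + 3 + 2) / 5 = 12/5 = 2.4
  mean(V) = (4 + 1 + 7 + 7 + 8) / 5 = 27/5 = 5.4
  x̄ = (2.4, 5.4),  deviation x̄ - mu_0 = (2.4, 5.4) - (7, 7) = (-4.6, -1.6).

Step 2 — sample covariance matrix, S[i,j] = (1/(n-1)) · Σ_k (x_{k,i} - mean_i) · (x_{k,j} - mean_j), divisor n-1 = 4:
  S[U,U] = ((-1.4)·(-1.4) + (0.6)·(0.6) + (0.6)·(0.6) + (0.6)·(0.6) + (-0.4)·(-0.4)) / 4 = 3.2/4 = 0.8
  S[U,V] = ((-1.4)·(-1.4) + (0.6)·(-4.4) + (0.6)·(1.6) + (0.6)·(1.6) + (-0.4)·(2.6)) / 4 = 0.2/4 = 0.05
  S[V,V] = ((-1.4)·(-1.4) + (-4.4)·(-4.4) + (1.6)·(1.6) + (1.6)·(1.6) + (2.6)·(2.6)) / 4 = 33.2/4 = 8.3
  S = [[0.8, 0.05],
 [0.05, 8.3]].

Step 3 — invert S. det(S) = 0.8·8.3 - (0.05)² = 6.6375.
  S^{-1} = (1/det) · [[d, -b], [-b, a]] = [[1.2505, -0.0075],
 [-0.0075, 0.1205]].

Step 4 — quadratic form (x̄ - mu_0)^T · S^{-1} · (x̄ - mu_0):
  S^{-1} · (x̄ - mu_0) = (-5.7401, -0.1582),
  (x̄ - mu_0)^T · [...] = (-4.6)·(-5.7401) + (-1.6)·(-0.1582) = 26.6576.

Step 5 — scale by n: T² = 5 · 26.6576 = 133.2881.

T² ≈ 133.2881


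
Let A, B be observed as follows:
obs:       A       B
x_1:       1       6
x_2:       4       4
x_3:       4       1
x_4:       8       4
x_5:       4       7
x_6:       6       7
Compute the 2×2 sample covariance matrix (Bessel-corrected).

Step 1 — column means:
  mean(A) = (1 + 4 + 4 + 8 + 4 + 6) / 6 = 27/6 = 4.5
  mean(B) = (6 + 4 + 1 + 4 + 7 + 7) / 6 = 29/6 = 4.8333

Step 2 — sample covariance S[i,j] = (1/(n-1)) · Σ_k (x_{k,i} - mean_i) · (x_{k,j} - mean_j), with n-1 = 5.
  S[A,A] = ((-3.5)·(-3.5) + (-0.5)·(-0.5) + (-0.5)·(-0.5) + (3.5)·(3.5) + (-0.5)·(-0.5) + (1.5)·(1.5)) / 5 = 27.5/5 = 5.5
  S[A,B] = ((-3.5)·(1.1667) + (-0.5)·(-0.8333) + (-0.5)·(-3.8333) + (3.5)·(-0.8333) + (-0.5)·(2.1667) + (1.5)·(2.1667)) / 5 = -2.5/5 = -0.5
  S[B,B] = ((1.1667)·(1.1667) + (-0.8333)·(-0.8333) + (-3.8333)·(-3.8333) + (-0.8333)·(-0.8333) + (2.1667)·(2.1667) + (2.1667)·(2.1667)) / 5 = 26.8333/5 = 5.3667

S is symmetric (S[j,i] = S[i,j]). Assembling:

S = [[5.5, -0.5],
 [-0.5, 5.3667]]


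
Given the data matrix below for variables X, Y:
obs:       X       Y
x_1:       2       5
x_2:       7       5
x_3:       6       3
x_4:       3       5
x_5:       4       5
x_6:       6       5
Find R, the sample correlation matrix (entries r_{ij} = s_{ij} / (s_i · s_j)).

Step 1 — column means:
  mean(X) = (2 + 7 + 6 + 3 + 4 + 6) / 6 = 28/6 = 4.6667
  mean(Y) = (5 + 5 + 3 + 5 + 5 + 5) / 6 = 28/6 = 4.6667

Step 2 — sample variances and covariances s[i,j] = (1/(n-1)) · Σ_k (x_{k,i} - mean_i) · (x_{k,j} - mean_j), with n-1 = 5:
  s[X,X] = ((-2.6667)·(-2.6667) + (2.3333)·(2.3333) + (1.3333)·(1.3333) + (-1.6667)·(-1.6667) + (-0.6667)·(-0.6667) + (1.3333)·(1.3333)) / 5 = 19.3333/5 = 3.8667
  s[X,Y] = ((-2.6667)·(0.3333) + (2.3333)·(0.3333) + (1.3333)·(-1.6667) + (-1.6667)·(0.3333) + (-0.6667)·(0.3333) + (1.3333)·(0.3333)) / 5 = -2.6667/5 = -0.5333
  s[Y,Y] = ((0.3333)·(0.3333) + (0.3333)·(0.3333) + (-1.6667)·(-1.6667) + (0.3333)·(0.3333) + (0.3333)·(0.3333) + (0.3333)·(0.3333)) / 5 = 3.3333/5 = 0.6667
  Sample standard deviations s_i = √(s[i,i]):
  s(X) = √(3.8667) = 1.9664
  s(Y) = √(0.6667) = 0.8165

Step 3 — r_{ij} = s_{ij} / (s_i · s_j):
  r[X,X] = 1 (diagonal).
  r[X,Y] = -0.5333 / (1.9664 · 0.8165) = -0.5333 / 1.6055 = -0.3322
  r[Y,Y] = 1 (diagonal).

R is symmetric with unit diagonal. Assembling:

R = [[1, -0.3322],
 [-0.3322, 1]]


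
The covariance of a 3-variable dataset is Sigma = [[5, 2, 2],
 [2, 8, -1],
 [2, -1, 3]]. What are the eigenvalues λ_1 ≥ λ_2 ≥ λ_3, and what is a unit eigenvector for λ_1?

Step 1 — characteristic polynomial p(λ) = det(λI - Sigma) = λ³ - tr·λ² + c_1·λ - det, where tr = trace, c_1 = sum of the principal 2×2 minors, det = det(Sigma):
  tr = 5 + 8 + 3 = 16,
  c_1 = (5·8 - (2)²) + (5·3 - (2)²) + (8·3 - (-1)²) = 36 + 11 + 23 = 70,
  det = 5·(8·3 - (-1)²) - (2)·((2)·3 - (-1)·(2)) + (2)·((2)·(-1) - 8·(2)) = 5·(23) - (2)·(8) + (2)·(-18) = 63.
  So p(λ) = λ³ - 16λ² + 70λ - 63.
Step 2 — look for an integer root (rational root theorem: any rational root is an integer divisor of 63). Testing λ = 9:
  p(9) = 729 - 1296 + 630 - 63 = 0  ✓
  Dividing out (λ - 9): p(λ) = (λ - 9)(λ² - 7λ + 7).
Step 3 — remaining eigenvalues from the quadratic λ² - 7λ + 7 = 0:
  Δ = 7² - 4·7 = 49 - 28 = 21,  λ = (7 ± √21)/2 = (7 ± 4.5826)/2 ≈ 5.7913 or 1.2087.
  Sorted: λ_1 = 9,  λ_2 = 5.7913,  λ_3 = 1.2087  (check: sum = 16 = tr ✓).

Step 4 — unit eigenvector for λ_1 = 9: v spans the null space of (Sigma - λ_1 I), whose rows are
  r_1 = (-4, 2, 2),  r_2 = (2, -1, -1),  r_3 = (2, -1, -6).
  v is orthogonal to every row, so take v ∝ r_1 × r_3 = ((2)·(-6) - (2)·(-1), (2)·(2) - (-4)·(-6), (-4)·(-1) - (2)·(2)) = (-10, -20, 0).
  Rescale (divide by 10; multiply by -1 so the first nonzero entry is positive): u = (1, 2, 0).
  ||u|| = √((1)² + (2)² + (0)²) = √(5) ≈ 2.2361,  v_1 = u/||u|| ≈ (0.4472, 0.8944, 0) (||v_1|| = 1).

λ_1 = 9,  λ_2 = 5.7913,  λ_3 = 1.2087;  v_1 ≈ (0.4472, 0.8944, 0)


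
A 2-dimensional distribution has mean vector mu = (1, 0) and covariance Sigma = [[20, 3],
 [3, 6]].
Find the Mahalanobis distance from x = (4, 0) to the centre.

Step 1 — centre the observation: (x - mu) = (3, 0).

Step 2 — invert Sigma. det(Sigma) = 20·6 - (3)² = 111.
  Sigma^{-1} = (1/det) · [[d, -b], [-b, a]] = [[0.0541, -0.027],
 [-0.027, 0.1802]].

Step 3 — form the quadratic (x - mu)^T · Sigma^{-1} · (x - mu):
  Sigma^{-1} · (x - mu) = (0.1622, -0.0811).
  (x - mu)^T · [Sigma^{-1} · (x - mu)] = (3)·(0.1622) + (0)·(-0.0811) = 0.4865.

Step 4 — take square root: d = √(0.4865) ≈ 0.6975.

d(x, mu) = √(0.4865) ≈ 0.6975


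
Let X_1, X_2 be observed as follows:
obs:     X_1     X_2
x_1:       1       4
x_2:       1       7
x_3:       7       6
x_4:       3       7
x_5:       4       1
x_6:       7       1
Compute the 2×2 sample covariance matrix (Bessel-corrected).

Step 1 — column means:
  mean(X_1) = (1 + 1 + 7 + 3 + 4 + 7) / 6 = 23/6 = 3.8333
  mean(X_2) = (4 + 7 + 6 + 7 + 1 + 1) / 6 = 26/6 = 4.3333

Step 2 — sample covariance S[i,j] = (1/(n-1)) · Σ_k (x_{k,i} - mean_i) · (x_{k,j} - mean_j), with n-1 = 5.
  S[X_1,X_1] = ((-2.8333)·(-2.8333) + (-2.8333)·(-2.8333) + (3.1667)·(3.1667) + (-0.8333)·(-0.8333) + (0.1667)·(0.1667) + (3.1667)·(3.1667)) / 5 = 36.8333/5 = 7.3667
  S[X_1,X_2] = ((-2.8333)·(-0.3333) + (-2.8333)·(2.6667) + (3.1667)·(1.6667) + (-0.8333)·(2.6667) + (0.1667)·(-3.3333) + (3.1667)·(-3.3333)) / 5 = -14.6667/5 = -2.9333
  S[X_2,X_2] = ((-0.3333)·(-0.3333) + (2.6667)·(2.6667) + (1.6667)·(1.6667) + (2.6667)·(2.6667) + (-3.3333)·(-3.3333) + (-3.3333)·(-3.3333)) / 5 = 39.3333/5 = 7.8667

S is symmetric (S[j,i] = S[i,j]). Assembling:

S = [[7.3667, -2.9333],
 [-2.9333, 7.8667]]


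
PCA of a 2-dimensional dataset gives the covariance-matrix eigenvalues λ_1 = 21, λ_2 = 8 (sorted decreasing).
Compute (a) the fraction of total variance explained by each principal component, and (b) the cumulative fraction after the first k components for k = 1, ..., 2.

Step 1 — total variance = trace(Sigma) = Σ λ_i = 21 + 8 = 29.

Step 2 — fraction explained by component i = λ_i / Σ λ:
  PC1: 21/29 = 0.7241
  PC2: 8/29 = 0.2759

Step 3 — cumulative fraction after k components = (λ_1 + ... + λ_k) / Σ λ:
  k = 1: 21/29 = 0.7241
  k = 2: (21 + 8)/29 = 29/29 = 1

Summary (fraction, with percent):

explained: PC1 0.7241 (72.41%), PC2 0.2759 (27.59%);  cumulative: 0.7241, 1


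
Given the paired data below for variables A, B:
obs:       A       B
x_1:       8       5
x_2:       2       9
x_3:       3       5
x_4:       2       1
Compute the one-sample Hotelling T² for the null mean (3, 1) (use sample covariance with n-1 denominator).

Step 1 — sample mean vector:
  mean(A) = (8 + 2 + 3 + 2) / 4 = 15/4 = 3.75
  mean(B) = (5 + 9 + 5 + 1) / 4 = 20/4 = 5
  x̄ = (3.75, 5),  deviation x̄ - mu_0 = (3.75, 5) - (3, 1) = (0.75, 4).

Step 2 — sample covariance matrix, S[i,j] = (1/(n-1)) · Σ_k (x_{k,i} - mean_i) · (x_{k,j} - mean_j), divisor n-1 = 3:
  S[A,A] = ((4.25)·(4.25) + (-1.75)·(-1.75) + (-0.75)·(-0.75) + (-1.75)·(-1.75)) / 3 = 24.75/3 = 8.25
  S[A,B] = ((4.25)·(0) + (-1.75)·(4) + (-0.75)·(0) + (-1.75)·(-4)) / 3 = 0/3 = 0
  S[B,B] = ((0)·(0) + (4)·(4) + (0)·(0) + (-4)·(-4)) / 3 = 32/3 = 10.6667
  S = [[8.25, 0],
 [0, 10.6667]].

Step 3 — invert S. det(S) = 8.25·10.6667 - (0)² = 88.
  S^{-1} = (1/det) · [[d, -b], [-b, a]] = [[0.1212, 0],
 [0, 0.0938]].

Step 4 — quadratic form (x̄ - mu_0)^T · S^{-1} · (x̄ - mu_0):
  S^{-1} · (x̄ - mu_0) = (0.0909, 0.375),
  (x̄ - mu_0)^T · [...] = (0.75)·(0.0909) + (4)·(0.375) = 1.5682.

Step 5 — scale by n: T² = 4 · 1.5682 = 6.2727.

T² ≈ 6.2727


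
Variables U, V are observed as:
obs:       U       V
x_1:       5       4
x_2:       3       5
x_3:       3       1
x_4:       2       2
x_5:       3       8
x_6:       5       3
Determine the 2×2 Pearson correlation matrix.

Step 1 — column means:
  mean(U) = (5 + 3 + 3 + 2 + 3 + 5) / 6 = 21/6 = 3.5
  mean(V) = (4 + 5 + 1 + 2 + 8 + 3) / 6 = 23/6 = 3.8333

Step 2 — sample variances and covariances s[i,j] = (1/(n-1)) · Σ_k (x_{k,i} - mean_i) · (x_{k,j} - mean_j), with n-1 = 5:
  s[U,U] = ((1.5)·(1.5) + (-0.5)·(-0.5) + (-0.5)·(-0.5) + (-1.5)·(-1.5) + (-0.5)·(-0.5) + (1.5)·(1.5)) / 5 = 7.5/5 = 1.5
  s[U,V] = ((1.5)·(0.1667) + (-0.5)·(1.1667) + (-0.5)·(-2.8333) + (-1.5)·(-1.8333) + (-0.5)·(4.1667) + (1.5)·(-0.8333)) / 5 = 0.5/5 = 0.1
  s[V,V] = ((0.1667)·(0.1667) + (1.1667)·(1.1667) + (-2.8333)·(-2.8333) + (-1.8333)·(-1.8333) + (4.1667)·(4.1667) + (-0.8333)·(-0.8333)) / 5 = 30.8333/5 = 6.1667
  Sample standard deviations s_i = √(s[i,i]):
  s(U) = √(1.5) = 1.2247
  s(V) = √(6.1667) = 2.4833

Step 3 — r_{ij} = s_{ij} / (s_i · s_j):
  r[U,U] = 1 (diagonal).
  r[U,V] = 0.1 / (1.2247 · 2.4833) = 0.1 / 3.0414 = 0.0329
  r[V,V] = 1 (diagonal).

R is symmetric with unit diagonal. Assembling:

R = [[1, 0.0329],
 [0.0329, 1]]


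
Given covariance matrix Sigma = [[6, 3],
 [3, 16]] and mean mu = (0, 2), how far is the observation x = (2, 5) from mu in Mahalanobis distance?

Step 1 — centre the observation: (x - mu) = (2, 3).

Step 2 — invert Sigma. det(Sigma) = 6·16 - (3)² = 87.
  Sigma^{-1} = (1/det) · [[d, -b], [-b, a]] = [[0.1839, -0.0345],
 [-0.0345, 0.069]].

Step 3 — form the quadratic (x - mu)^T · Sigma^{-1} · (x - mu):
  Sigma^{-1} · (x - mu) = (0.2644, 0.1379).
  (x - mu)^T · [Sigma^{-1} · (x - mu)] = (2)·(0.2644) + (3)·(0.1379) = 0.9425.

Step 4 — take square root: d = √(0.9425) ≈ 0.9708.

d(x, mu) = √(0.9425) ≈ 0.9708


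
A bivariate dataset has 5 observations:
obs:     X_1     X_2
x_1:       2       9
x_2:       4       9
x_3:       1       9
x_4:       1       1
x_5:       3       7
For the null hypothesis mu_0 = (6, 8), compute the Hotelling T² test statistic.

Step 1 — sample mean vector:
  mean(X_1) = (2 + 4 + 1 + 1 + 3) / 5 = 11/5 = 2.2
  mean(X_2) = (9 + 9 + 9 + 1 + 7) / 5 = 35/5 = 7
  x̄ = (2.2, 7),  deviation x̄ - mu_0 = (2.2, 7) - (6, 8) = (-3.8, -1).

Step 2 — sample covariance matrix, S[i,j] = (1/(n-1)) · Σ_k (x_{k,i} - mean_i) · (x_{k,j} - mean_j), divisor n-1 = 4:
  S[X_1,X_1] = ((-0.2)·(-0.2) + (1.8)·(1.8) + (-1.2)·(-1.2) + (-1.2)·(-1.2) + (0.8)·(0.8)) / 4 = 6.8/4 = 1.7
  S[X_1,X_2] = ((-0.2)·(2) + (1.8)·(2) + (-1.2)·(2) + (-1.2)·(-6) + (0.8)·(0)) / 4 = 8/4 = 2
  S[X_2,X_2] = ((2)·(2) + (2)·(2) + (2)·(2) + (-6)·(-6) + (0)·(0)) / 4 = 48/4 = 12
  S = [[1.7, 2],
 [2, 12]].

Step 3 — invert S. det(S) = 1.7·12 - (2)² = 16.4.
  S^{-1} = (1/det) · [[d, -b], [-b, a]] = [[0.7317, -0.122],
 [-0.122, 0.1037]].

Step 4 — quadratic form (x̄ - mu_0)^T · S^{-1} · (x̄ - mu_0):
  S^{-1} · (x̄ - mu_0) = (-2.6585, 0.3598),
  (x̄ - mu_0)^T · [...] = (-3.8)·(-2.6585) + (-1)·(0.3598) = 9.7427.

Step 5 — scale by n: T² = 5 · 9.7427 = 48.7134.

T² ≈ 48.7134


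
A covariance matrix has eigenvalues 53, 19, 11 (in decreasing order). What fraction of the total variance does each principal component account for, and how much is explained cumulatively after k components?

Step 1 — total variance = trace(Sigma) = Σ λ_i = 53 + 19 + 11 = 83.

Step 2 — fraction explained by component i = λ_i / Σ λ:
  PC1: 53/83 = 0.6386
  PC2: 19/83 = 0.2289
  PC3: 11/83 = 0.1325

Step 3 — cumulative fraction after k components = (λ_1 + ... + λ_k) / Σ λ:
  k = 1: 53/83 = 0.6386
  k = 2: (53 + 19)/83 = 72/83 = 0.8675
  k = 3: (53 + 19 + 11)/83 = 83/83 = 1

Summary (fraction, with percent):

explained: PC1 0.6386 (63.86%), PC2 0.2289 (22.89%), PC3 0.1325 (13.25%);  cumulative: 0.6386, 0.8675, 1


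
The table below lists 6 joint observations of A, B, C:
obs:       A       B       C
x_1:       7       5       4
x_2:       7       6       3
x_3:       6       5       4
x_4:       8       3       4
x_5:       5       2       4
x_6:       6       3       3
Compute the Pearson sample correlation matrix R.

Step 1 — column means:
  mean(A) = (7 + 7 + 6 + 8 + 5 + 6) / 6 = 39/6 = 6.5
  mean(B) = (5 + 6 + 5 + 3 + 2 + 3) / 6 = 24/6 = 4
  mean(C) = (4 + 3 + 4 + 4 + 4 + 3) / 6 = 22/6 = 3.6667

Step 2 — sample variances and covariances s[i,j] = (1/(n-1)) · Σ_k (x_{k,i} - mean_i) · (x_{k,j} - mean_j), with n-1 = 5:
  s[A,A] = ((0.5)·(0.5) + (0.5)·(0.5) + (-0.5)·(-0.5) + (1.5)·(1.5) + (-1.5)·(-1.5) + (-0.5)·(-0.5)) / 5 = 5.5/5 = 1.1
  s[A,B] = ((0.5)·(1) + (0.5)·(2) + (-0.5)·(1) + (1.5)·(-1) + (-1.5)·(-2) + (-0.5)·(-1)) / 5 = 3/5 = 0.6
  s[A,C] = ((0.5)·(0.3333) + (0.5)·(-0.6667) + (-0.5)·(0.3333) + (1.5)·(0.3333) + (-1.5)·(0.3333) + (-0.5)·(-0.6667)) / 5 = 0/5 = 0
  s[B,B] = ((1)·(1) + (2)·(2) + (1)·(1) + (-1)·(-1) + (-2)·(-2) + (-1)·(-1)) / 5 = 12/5 = 2.4
  s[B,C] = ((1)·(0.3333) + (2)·(-0.6667) + (1)·(0.3333) + (-1)·(0.3333) + (-2)·(0.3333) + (-1)·(-0.6667)) / 5 = -1/5 = -0.2
  s[C,C] = ((0.3333)·(0.3333) + (-0.6667)·(-0.6667) + (0.3333)·(0.3333) + (0.3333)·(0.3333) + (0.3333)·(0.3333) + (-0.6667)·(-0.6667)) / 5 = 1.3333/5 = 0.2667
  Sample standard deviations s_i = √(s[i,i]):
  s(A) = √(1.1) = 1.0488
  s(B) = √(2.4) = 1.5492
  s(C) = √(0.2667) = 0.5164

Step 3 — r_{ij} = s_{ij} / (s_i · s_j):
  r[A,A] = 1 (diagonal).
  r[A,B] = 0.6 / (1.0488 · 1.5492) = 0.6 / 1.6248 = 0.3693
  r[A,C] = 0 / (1.0488 · 0.5164) = 0 / 0.5416 = 0
  r[B,B] = 1 (diagonal).
  r[B,C] = -0.2 / (1.5492 · 0.5164) = -0.2 / 0.8 = -0.25
  r[C,C] = 1 (diagonal).

R is symmetric with unit diagonal. Assembling:

R = [[1, 0.3693, 0],
 [0.3693, 1, -0.25],
 [0, -0.25, 1]]


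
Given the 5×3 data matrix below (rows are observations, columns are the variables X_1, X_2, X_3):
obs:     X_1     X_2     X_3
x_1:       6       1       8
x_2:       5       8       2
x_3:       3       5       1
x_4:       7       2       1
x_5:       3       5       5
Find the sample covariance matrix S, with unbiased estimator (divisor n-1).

Step 1 — column means:
  mean(X_1) = (6 + 5 + 3 + 7 + 3) / 5 = 24/5 = 4.8
  mean(X_2) = (1 + 8 + 5 + 2 + 5) / 5 = 21/5 = 4.2
  mean(X_3) = (8 + 2 + 1 + 1 + 5) / 5 = 17/5 = 3.4

Step 2 — sample covariance S[i,j] = (1/(n-1)) · Σ_k (x_{k,i} - mean_i) · (x_{k,j} - mean_j), with n-1 = 4.
  S[X_1,X_1] = ((1.2)·(1.2) + (0.2)·(0.2) + (-1.8)·(-1.8) + (2.2)·(2.2) + (-1.8)·(-1.8)) / 4 = 12.8/4 = 3.2
  S[X_1,X_2] = ((1.2)·(-3.2) + (0.2)·(3.8) + (-1.8)·(0.8) + (2.2)·(-2.2) + (-1.8)·(0.8)) / 4 = -10.8/4 = -2.7
  S[X_1,X_3] = ((1.2)·(4.6) + (0.2)·(-1.4) + (-1.8)·(-2.4) + (2.2)·(-2.4) + (-1.8)·(1.6)) / 4 = 1.4/4 = 0.35
  S[X_2,X_2] = ((-3.2)·(-3.2) + (3.8)·(3.8) + (0.8)·(0.8) + (-2.2)·(-2.2) + (0.8)·(0.8)) / 4 = 30.8/4 = 7.7
  S[X_2,X_3] = ((-3.2)·(4.6) + (3.8)·(-1.4) + (0.8)·(-2.4) + (-2.2)·(-2.4) + (0.8)·(1.6)) / 4 = -15.4/4 = -3.85
  S[X_3,X_3] = ((4.6)·(4.6) + (-1.4)·(-1.4) + (-2.4)·(-2.4) + (-2.4)·(-2.4) + (1.6)·(1.6)) / 4 = 37.2/4 = 9.3

S is symmetric (S[j,i] = S[i,j]). Assembling:

S = [[3.2, -2.7, 0.35],
 [-2.7, 7.7, -3.85],
 [0.35, -3.85, 9.3]]
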